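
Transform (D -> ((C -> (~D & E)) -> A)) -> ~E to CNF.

(D -> ((C -> (~D & E)) -> A)) -> ~E
= ~(D -> ((C -> (~D & E)) -> A)) | ~E   (eliminate ->)
= ~(~D | ((C -> (~D & E)) -> A)) | ~E   (eliminate ->)
= ~(~D | ~(C -> (~D & E)) | A) | ~E   (eliminate ->)
= ~(~D | ~(~C | (~D & E)) | A) | ~E   (eliminate ->)
= (~~D & ~~(~C | (~D & E)) & ~A) | ~E   (De Morgan)
= (D & ~~(~C | (~D & E)) & ~A) | ~E   (double negation)
= (D & (~C | (~D & E)) & ~A) | ~E   (double negation)
= (D | ~E) & (~C | ~D | ~E) & (~C | E | ~E) & (~A | ~E)   (distribute | over &)
= (D | ~E) & (~C | ~D | ~E) & (~A | ~E)   (simplify)

(D | ~E) & (~C | ~D | ~E) & (~A | ~E)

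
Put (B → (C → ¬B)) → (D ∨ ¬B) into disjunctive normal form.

(B ∧ C) ∨ D ∨ ¬B

(B → (C → ¬B)) → (D ∨ ¬B)
≡ ¬(B → (C → ¬B)) ∨ D ∨ ¬B
≡ ¬(¬B ∨ (C → ¬B)) ∨ D ∨ ¬B
≡ ¬(¬B ∨ ¬C ∨ ¬B) ∨ D ∨ ¬B
≡ (¬¬B ∧ ¬¬C ∧ ¬¬B) ∨ D ∨ ¬B
≡ (B ∧ ¬¬C ∧ ¬¬B) ∨ D ∨ ¬B
≡ (B ∧ C ∧ ¬¬B) ∨ D ∨ ¬B
≡ (B ∧ C ∧ B) ∨ D ∨ ¬B
≡ (B ∧ C) ∨ D ∨ ¬B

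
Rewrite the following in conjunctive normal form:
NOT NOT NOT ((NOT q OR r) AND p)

NOT NOT NOT ((NOT q OR r) AND p)
⇔ NOT ((NOT q OR r) AND p)   (double negation)
⇔ NOT (NOT q OR r) OR NOT p   (De Morgan)
⇔ (NOT NOT q AND NOT r) OR NOT p   (De Morgan)
⇔ (q AND NOT r) OR NOT p   (double negation)
⇔ (q OR NOT p) AND (NOT r OR NOT p)   (distribute OR over AND)

(q OR NOT p) AND (NOT r OR NOT p)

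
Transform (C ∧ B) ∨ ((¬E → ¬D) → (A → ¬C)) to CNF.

(B ∨ ¬E ∨ ¬A ∨ ¬C) ∧ (B ∨ D ∨ ¬A ∨ ¬C)

(C ∧ B) ∨ ((¬E → ¬D) → (A → ¬C))
= (C ∧ B) ∨ ¬(¬E → ¬D) ∨ (A → ¬C)   [eliminate →]
= (C ∧ B) ∨ ¬(¬¬E ∨ ¬D) ∨ (A → ¬C)   [eliminate →]
= (C ∧ B) ∨ ¬(¬¬E ∨ ¬D) ∨ ¬A ∨ ¬C   [eliminate →]
= (C ∧ B) ∨ (¬¬¬E ∧ ¬¬D) ∨ ¬A ∨ ¬C   [De Morgan]
= (C ∧ B) ∨ (¬E ∧ ¬¬D) ∨ ¬A ∨ ¬C   [double negation]
= (C ∧ B) ∨ (¬E ∧ D) ∨ ¬A ∨ ¬C   [double negation]
= (C ∨ ¬E ∨ ¬A ∨ ¬C) ∧ (C ∨ D ∨ ¬A ∨ ¬C) ∧ (B ∨ ¬E ∨ ¬A ∨ ¬C) ∧ (B ∨ D ∨ ¬A ∨ ¬C)   [distribute ∨ over ∧]
= (B ∨ ¬E ∨ ¬A ∨ ¬C) ∧ (B ∨ D ∨ ¬A ∨ ¬C)   [simplify]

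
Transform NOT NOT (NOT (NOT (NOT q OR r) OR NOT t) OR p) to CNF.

NOT NOT (NOT (NOT (NOT q OR r) OR NOT t) OR p)
≡ NOT (NOT (NOT q OR r) OR NOT t) OR p   — double negation
≡ (NOT NOT (NOT q OR r) AND NOT NOT t) OR p   — De Morgan
≡ ((NOT q OR r) AND NOT NOT t) OR p   — double negation
≡ ((NOT q OR r) AND t) OR p   — double negation
≡ (NOT q OR r OR p) AND (t OR p)   — distribute OR over AND

(NOT q OR r OR p) AND (t OR p)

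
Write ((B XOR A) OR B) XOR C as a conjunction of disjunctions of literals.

(B OR A OR C) AND (NOT A OR B OR NOT C) AND (NOT B OR NOT C)

((B XOR A) OR B) XOR C
≡ ((B XOR A) OR B OR C) AND NOT (((B XOR A) OR B) AND C)   (expand XOR)
≡ (((B OR A) AND NOT (B AND A)) OR B OR C) AND NOT (((B XOR A) OR B) AND C)   (expand XOR)
≡ (((B OR A) AND NOT (B AND A)) OR B OR C) AND NOT ((((B OR A) AND NOT (B AND A)) OR B) AND C)   (expand XOR)
≡ (((B OR A) AND (NOT B OR NOT A)) OR B OR C) AND NOT ((((B OR A) AND NOT (B AND A)) OR B) AND C)   (De Morgan)
≡ (((B OR A) AND (NOT B OR NOT A)) OR B OR C) AND (NOT (((B OR A) AND NOT (B AND A)) OR B) OR NOT C)   (De Morgan)
≡ (((B OR A) AND (NOT B OR NOT A)) OR B OR C) AND ((NOT ((B OR A) AND NOT (B AND A)) AND NOT B) OR NOT C)   (De Morgan)
≡ (((B OR A) AND (NOT B OR NOT A)) OR B OR C) AND (((NOT (B OR A) OR NOT NOT (B AND A)) AND NOT B) OR NOT C)   (De Morgan)
≡ (((B OR A) AND (NOT B OR NOT A)) OR B OR C) AND ((((NOT B AND NOT A) OR NOT NOT (B AND A)) AND NOT B) OR NOT C)   (De Morgan)
≡ (((B OR A) AND (NOT B OR NOT A)) OR B OR C) AND ((((NOT B AND NOT A) OR (B AND A)) AND NOT B) OR NOT C)   (double negation)
≡ (B OR A OR B OR C) AND (NOT B OR NOT A OR B OR C) AND (NOT B OR B OR NOT C) AND (NOT B OR A OR NOT C) AND (NOT A OR B OR NOT C) AND (NOT A OR A OR NOT C) AND (NOT B OR NOT C)   (distribute OR over AND)
≡ (B OR A OR C) AND (NOT A OR B OR NOT C) AND (NOT B OR NOT C)   (simplify)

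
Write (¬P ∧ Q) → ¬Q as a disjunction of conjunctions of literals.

(¬P ∧ Q) → ¬Q
≡ ¬(¬P ∧ Q) ∨ ¬Q   (eliminate →)
≡ ¬¬P ∨ ¬Q ∨ ¬Q   (De Morgan)
≡ P ∨ ¬Q ∨ ¬Q   (double negation)
≡ P ∨ ¬Q   (simplify)

P ∨ ¬Q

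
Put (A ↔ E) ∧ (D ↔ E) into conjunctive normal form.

(¬A ∨ E) ∧ (¬E ∨ A) ∧ (¬D ∨ E) ∧ (¬E ∨ D)

(A ↔ E) ∧ (D ↔ E)
= (A → E) ∧ (E → A) ∧ (D ↔ E)   — eliminate ↔
= (¬A ∨ E) ∧ (E → A) ∧ (D ↔ E)   — eliminate →
= (¬A ∨ E) ∧ (¬E ∨ A) ∧ (D ↔ E)   — eliminate →
= (¬A ∨ E) ∧ (¬E ∨ A) ∧ (D → E) ∧ (E → D)   — eliminate ↔
= (¬A ∨ E) ∧ (¬E ∨ A) ∧ (¬D ∨ E) ∧ (E → D)   — eliminate →
= (¬A ∨ E) ∧ (¬E ∨ A) ∧ (¬D ∨ E) ∧ (¬E ∨ D)   — eliminate →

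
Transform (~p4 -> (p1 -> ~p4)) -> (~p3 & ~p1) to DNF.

(~p4 -> (p1 -> ~p4)) -> (~p3 & ~p1)
≡ ~(~p4 -> (p1 -> ~p4)) | (~p3 & ~p1)   [eliminate ->]
≡ ~(~~p4 | (p1 -> ~p4)) | (~p3 & ~p1)   [eliminate ->]
≡ ~(~~p4 | ~p1 | ~p4) | (~p3 & ~p1)   [eliminate ->]
≡ (~~~p4 & ~~p1 & ~~p4) | (~p3 & ~p1)   [De Morgan]
≡ (~p4 & ~~p1 & ~~p4) | (~p3 & ~p1)   [double negation]
≡ (~p4 & p1 & ~~p4) | (~p3 & ~p1)   [double negation]
≡ (~p4 & p1 & p4) | (~p3 & ~p1)   [double negation]
≡ ~p3 & ~p1   [simplify]

~p3 & ~p1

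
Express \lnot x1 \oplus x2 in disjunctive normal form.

\lnot x1 \oplus x2
≡ (\lnot x1 \land \lnot x2) \lor (\lnot \lnot x1 \land x2)   — expand \oplus
≡ (\lnot x1 \land \lnot x2) \lor (x1 \land x2)   — double negation

(\lnot x1 \land \lnot x2) \lor (x1 \land x2)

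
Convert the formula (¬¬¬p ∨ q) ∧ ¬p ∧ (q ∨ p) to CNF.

¬p ∧ (q ∨ p)

(¬¬¬p ∨ q) ∧ ¬p ∧ (q ∨ p)
⇔ (¬p ∨ q) ∧ ¬p ∧ (q ∨ p)   (double negation)
⇔ ¬p ∧ (q ∨ p)   (simplify)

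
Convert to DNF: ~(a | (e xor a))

~(a | (e xor a))
≡ ~(a | (e & ~a) | (~e & a))   [expand xor]
≡ ~a & ~(e & ~a) & ~(~e & a)   [De Morgan]
≡ ~a & (~e | ~~a) & ~(~e & a)   [De Morgan]
≡ ~a & (~e | a) & ~(~e & a)   [double negation]
≡ ~a & (~e | a) & (~~e | ~a)   [De Morgan]
≡ ~a & (~e | a) & (e | ~a)   [double negation]
≡ (~a & ~e & e) | (~a & ~e & ~a) | (~a & a & e) | (~a & a & ~a)   [distribute & over |]
≡ ~a & ~e   [simplify]

~a & ~e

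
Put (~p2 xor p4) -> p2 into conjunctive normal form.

p2 | p4

(~p2 xor p4) -> p2
≡ ~(~p2 xor p4) | p2   (eliminate ->)
≡ ~((~p2 | p4) & ~(~p2 & p4)) | p2   (expand xor)
≡ ~(~p2 | p4) | ~~(~p2 & p4) | p2   (De Morgan)
≡ (~~p2 & ~p4) | ~~(~p2 & p4) | p2   (De Morgan)
≡ (p2 & ~p4) | ~~(~p2 & p4) | p2   (double negation)
≡ (p2 & ~p4) | (~p2 & p4) | p2   (double negation)
≡ (p2 | ~p2 | p2) & (p2 | p4 | p2) & (~p4 | ~p2 | p2) & (~p4 | p4 | p2)   (distribute | over &)
≡ p2 | p4   (simplify)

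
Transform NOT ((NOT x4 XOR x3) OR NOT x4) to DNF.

x4 AND NOT x3

NOT ((NOT x4 XOR x3) OR NOT x4)
⇔ NOT ((NOT x4 AND NOT x3) OR (NOT NOT x4 AND x3) OR NOT x4)
⇔ NOT (NOT x4 AND NOT x3) AND NOT (NOT NOT x4 AND x3) AND NOT NOT x4
⇔ (NOT NOT x4 OR NOT NOT x3) AND NOT (NOT NOT x4 AND x3) AND NOT NOT x4
⇔ (x4 OR NOT NOT x3) AND NOT (NOT NOT x4 AND x3) AND NOT NOT x4
⇔ (x4 OR x3) AND NOT (NOT NOT x4 AND x3) AND NOT NOT x4
⇔ (x4 OR x3) AND (NOT NOT NOT x4 OR NOT x3) AND NOT NOT x4
⇔ (x4 OR x3) AND (NOT x4 OR NOT x3) AND NOT NOT x4
⇔ (x4 OR x3) AND (NOT x4 OR NOT x3) AND x4
⇔ (x4 AND NOT x4 AND x4) OR (x4 AND NOT x3 AND x4) OR (x3 AND NOT x4 AND x4) OR (x3 AND NOT x3 AND x4)
⇔ x4 AND NOT x3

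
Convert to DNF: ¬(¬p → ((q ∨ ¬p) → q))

¬(¬p → ((q ∨ ¬p) → q))
≡ ¬(¬¬p ∨ ((q ∨ ¬p) → q))   [eliminate →]
≡ ¬(¬¬p ∨ ¬(q ∨ ¬p) ∨ q)   [eliminate →]
≡ ¬¬¬p ∧ ¬¬(q ∨ ¬p) ∧ ¬q   [De Morgan]
≡ ¬p ∧ ¬¬(q ∨ ¬p) ∧ ¬q   [double negation]
≡ ¬p ∧ (q ∨ ¬p) ∧ ¬q   [double negation]
≡ (¬p ∧ q ∧ ¬q) ∨ (¬p ∧ ¬p ∧ ¬q)   [distribute ∧ over ∨]
≡ ¬p ∧ ¬q   [simplify]

¬p ∧ ¬q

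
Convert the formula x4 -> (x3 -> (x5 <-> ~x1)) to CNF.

(~x4 | ~x3 | ~x5 | ~x1) & (~x4 | ~x3 | x1 | x5)

x4 -> (x3 -> (x5 <-> ~x1))
≡ ~x4 | (x3 -> (x5 <-> ~x1))   — eliminate ->
≡ ~x4 | ~x3 | (x5 <-> ~x1)   — eliminate ->
≡ ~x4 | ~x3 | ((x5 -> ~x1) & (~x1 -> x5))   — eliminate <->
≡ ~x4 | ~x3 | ((~x5 | ~x1) & (~x1 -> x5))   — eliminate ->
≡ ~x4 | ~x3 | ((~x5 | ~x1) & (~~x1 | x5))   — eliminate ->
≡ ~x4 | ~x3 | ((~x5 | ~x1) & (x1 | x5))   — double negation
≡ (~x4 | ~x3 | ~x5 | ~x1) & (~x4 | ~x3 | x1 | x5)   — distribute | over &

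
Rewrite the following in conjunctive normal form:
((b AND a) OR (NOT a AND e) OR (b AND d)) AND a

(b OR NOT a) AND (b OR e) AND a

((b AND a) OR (NOT a AND e) OR (b AND d)) AND a
≡ (b OR NOT a OR b) AND (b OR NOT a OR d) AND (b OR e OR b) AND (b OR e OR d) AND (a OR NOT a OR b) AND (a OR NOT a OR d) AND (a OR e OR b) AND (a OR e OR d) AND a   [distribute OR over AND]
≡ (b OR NOT a) AND (b OR e) AND a   [simplify]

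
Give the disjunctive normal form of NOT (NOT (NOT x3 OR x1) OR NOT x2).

NOT (NOT (NOT x3 OR x1) OR NOT x2)
≡ NOT NOT (NOT x3 OR x1) AND NOT NOT x2   (De Morgan)
≡ (NOT x3 OR x1) AND NOT NOT x2   (double negation)
≡ (NOT x3 OR x1) AND x2   (double negation)
≡ (NOT x3 AND x2) OR (x1 AND x2)   (distribute AND over OR)

(NOT x3 AND x2) OR (x1 AND x2)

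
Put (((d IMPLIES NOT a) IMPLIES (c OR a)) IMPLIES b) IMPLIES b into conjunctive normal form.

a OR c OR b

(((d IMPLIES NOT a) IMPLIES (c OR a)) IMPLIES b) IMPLIES b
⇔ NOT (((d IMPLIES NOT a) IMPLIES (c OR a)) IMPLIES b) OR b
⇔ NOT (NOT ((d IMPLIES NOT a) IMPLIES (c OR a)) OR b) OR b
⇔ NOT (NOT (NOT (d IMPLIES NOT a) OR c OR a) OR b) OR b
⇔ NOT (NOT (NOT (NOT d OR NOT a) OR c OR a) OR b) OR b
⇔ (NOT NOT (NOT (NOT d OR NOT a) OR c OR a) AND NOT b) OR b
⇔ ((NOT (NOT d OR NOT a) OR c OR a) AND NOT b) OR b
⇔ (((NOT NOT d AND NOT NOT a) OR c OR a) AND NOT b) OR b
⇔ (((d AND NOT NOT a) OR c OR a) AND NOT b) OR b
⇔ (((d AND a) OR c OR a) AND NOT b) OR b
⇔ (d OR c OR a OR b) AND (a OR c OR a OR b) AND (NOT b OR b)
⇔ a OR c OR b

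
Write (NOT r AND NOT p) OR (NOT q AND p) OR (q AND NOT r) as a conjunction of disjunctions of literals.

(NOT r AND NOT p) OR (NOT q AND p) OR (q AND NOT r)
⇔ (NOT r OR NOT q OR q) AND (NOT r OR NOT q OR NOT r) AND (NOT r OR p OR q) AND (NOT r OR p OR NOT r) AND (NOT p OR NOT q OR q) AND (NOT p OR NOT q OR NOT r) AND (NOT p OR p OR q) AND (NOT p OR p OR NOT r)   — distribute OR over AND
⇔ (NOT r OR NOT q) AND (NOT r OR p)   — simplify

(NOT r OR NOT q) AND (NOT r OR p)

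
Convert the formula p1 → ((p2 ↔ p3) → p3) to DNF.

¬p1 ∨ (p2 ∧ ¬p3) ∨ p3

p1 → ((p2 ↔ p3) → p3)
= ¬p1 ∨ ((p2 ↔ p3) → p3)   — eliminate →
= ¬p1 ∨ ¬(p2 ↔ p3) ∨ p3   — eliminate →
= ¬p1 ∨ ¬((p2 → p3) ∧ (p3 → p2)) ∨ p3   — eliminate ↔
= ¬p1 ∨ ¬((¬p2 ∨ p3) ∧ (p3 → p2)) ∨ p3   — eliminate →
= ¬p1 ∨ ¬((¬p2 ∨ p3) ∧ (¬p3 ∨ p2)) ∨ p3   — eliminate →
= ¬p1 ∨ ¬(¬p2 ∨ p3) ∨ ¬(¬p3 ∨ p2) ∨ p3   — De Morgan
= ¬p1 ∨ (¬¬p2 ∧ ¬p3) ∨ ¬(¬p3 ∨ p2) ∨ p3   — De Morgan
= ¬p1 ∨ (p2 ∧ ¬p3) ∨ ¬(¬p3 ∨ p2) ∨ p3   — double negation
= ¬p1 ∨ (p2 ∧ ¬p3) ∨ (¬¬p3 ∧ ¬p2) ∨ p3   — De Morgan
= ¬p1 ∨ (p2 ∧ ¬p3) ∨ (p3 ∧ ¬p2) ∨ p3   — double negation
= ¬p1 ∨ (p2 ∧ ¬p3) ∨ p3   — simplify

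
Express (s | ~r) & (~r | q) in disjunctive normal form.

(s & q) | ~r

(s | ~r) & (~r | q)
≡ (s & ~r) | (s & q) | (~r & ~r) | (~r & q)   [distribute & over |]
≡ (s & q) | ~r   [simplify]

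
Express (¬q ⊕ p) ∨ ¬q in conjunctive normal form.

¬q ∨ p

(¬q ⊕ p) ∨ ¬q
≡ ((¬q ∨ p) ∧ ¬(¬q ∧ p)) ∨ ¬q   [expand ⊕]
≡ ((¬q ∨ p) ∧ (¬¬q ∨ ¬p)) ∨ ¬q   [De Morgan]
≡ ((¬q ∨ p) ∧ (q ∨ ¬p)) ∨ ¬q   [double negation]
≡ (¬q ∨ p ∨ ¬q) ∧ (q ∨ ¬p ∨ ¬q)   [distribute ∨ over ∧]
≡ ¬q ∨ p   [simplify]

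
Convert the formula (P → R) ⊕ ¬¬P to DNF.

(P → R) ⊕ ¬¬P
= ((P → R) ∧ ¬¬¬P) ∨ (¬(P → R) ∧ ¬¬P)   (expand ⊕)
= ((¬P ∨ R) ∧ ¬¬¬P) ∨ (¬(P → R) ∧ ¬¬P)   (eliminate →)
= ((¬P ∨ R) ∧ ¬¬¬P) ∨ (¬(¬P ∨ R) ∧ ¬¬P)   (eliminate →)
= ((¬P ∨ R) ∧ ¬P) ∨ (¬(¬P ∨ R) ∧ ¬¬P)   (double negation)
= ((¬P ∨ R) ∧ ¬P) ∨ (¬¬P ∧ ¬R ∧ ¬¬P)   (De Morgan)
= ((¬P ∨ R) ∧ ¬P) ∨ (P ∧ ¬R ∧ ¬¬P)   (double negation)
= ((¬P ∨ R) ∧ ¬P) ∨ (P ∧ ¬R ∧ P)   (double negation)
= (¬P ∧ ¬P) ∨ (R ∧ ¬P) ∨ (P ∧ ¬R ∧ P)   (distribute ∧ over ∨)
= ¬P ∨ (P ∧ ¬R)   (simplify)

¬P ∨ (P ∧ ¬R)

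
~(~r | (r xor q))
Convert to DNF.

~(~r | (r xor q))
⇔ ~(~r | (r & ~q) | (~r & q))   — expand xor
⇔ ~~r & ~(r & ~q) & ~(~r & q)   — De Morgan
⇔ r & ~(r & ~q) & ~(~r & q)   — double negation
⇔ r & (~r | ~~q) & ~(~r & q)   — De Morgan
⇔ r & (~r | q) & ~(~r & q)   — double negation
⇔ r & (~r | q) & (~~r | ~q)   — De Morgan
⇔ r & (~r | q) & (r | ~q)   — double negation
⇔ (r & ~r & r) | (r & ~r & ~q) | (r & q & r) | (r & q & ~q)   — distribute & over |
⇔ r & q   — simplify

r & q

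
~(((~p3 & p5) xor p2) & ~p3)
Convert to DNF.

~(((~p3 & p5) xor p2) & ~p3)
≡ ~(((~p3 & p5 & ~p2) | (~(~p3 & p5) & p2)) & ~p3)   [expand xor]
≡ ~((~p3 & p5 & ~p2) | (~(~p3 & p5) & p2)) | ~~p3   [De Morgan]
≡ (~(~p3 & p5 & ~p2) & ~(~(~p3 & p5) & p2)) | ~~p3   [De Morgan]
≡ ((~~p3 | ~p5 | ~~p2) & ~(~(~p3 & p5) & p2)) | ~~p3   [De Morgan]
≡ ((p3 | ~p5 | ~~p2) & ~(~(~p3 & p5) & p2)) | ~~p3   [double negation]
≡ ((p3 | ~p5 | p2) & ~(~(~p3 & p5) & p2)) | ~~p3   [double negation]
≡ ((p3 | ~p5 | p2) & (~~(~p3 & p5) | ~p2)) | ~~p3   [De Morgan]
≡ ((p3 | ~p5 | p2) & ((~p3 & p5) | ~p2)) | ~~p3   [double negation]
≡ ((p3 | ~p5 | p2) & ((~p3 & p5) | ~p2)) | p3   [double negation]
≡ (p3 & ~p3 & p5) | (p3 & ~p2) | (~p5 & ~p3 & p5) | (~p5 & ~p2) | (p2 & ~p3 & p5) | (p2 & ~p2) | p3   [distribute & over |]
≡ (~p5 & ~p2) | (p2 & ~p3 & p5) | p3   [simplify]

(~p5 & ~p2) | (p2 & ~p3 & p5) | p3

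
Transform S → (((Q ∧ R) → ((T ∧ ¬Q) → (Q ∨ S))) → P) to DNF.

¬S ∨ P

S → (((Q ∧ R) → ((T ∧ ¬Q) → (Q ∨ S))) → P)
⇔ ¬S ∨ (((Q ∧ R) → ((T ∧ ¬Q) → (Q ∨ S))) → P)
⇔ ¬S ∨ ¬((Q ∧ R) → ((T ∧ ¬Q) → (Q ∨ S))) ∨ P
⇔ ¬S ∨ ¬(¬(Q ∧ R) ∨ ((T ∧ ¬Q) → (Q ∨ S))) ∨ P
⇔ ¬S ∨ ¬(¬(Q ∧ R) ∨ ¬(T ∧ ¬Q) ∨ Q ∨ S) ∨ P
⇔ ¬S ∨ (¬¬(Q ∧ R) ∧ ¬¬(T ∧ ¬Q) ∧ ¬Q ∧ ¬S) ∨ P
⇔ ¬S ∨ (Q ∧ R ∧ ¬¬(T ∧ ¬Q) ∧ ¬Q ∧ ¬S) ∨ P
⇔ ¬S ∨ (Q ∧ R ∧ T ∧ ¬Q ∧ ¬Q ∧ ¬S) ∨ P
⇔ ¬S ∨ P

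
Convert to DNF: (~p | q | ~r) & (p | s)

(~p & s) | (q & p) | (q & s) | (~r & p) | (~r & s)

(~p | q | ~r) & (p | s)
≡ (~p & p) | (~p & s) | (q & p) | (q & s) | (~r & p) | (~r & s)
≡ (~p & s) | (q & p) | (q & s) | (~r & p) | (~r & s)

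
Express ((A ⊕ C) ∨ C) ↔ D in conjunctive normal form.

(¬A ∨ C ∨ D) ∧ (¬C ∨ D) ∧ (¬D ∨ A ∨ C)

((A ⊕ C) ∨ C) ↔ D
≡ (((A ⊕ C) ∨ C) → D) ∧ (D → ((A ⊕ C) ∨ C))   — eliminate ↔
≡ (¬((A ⊕ C) ∨ C) ∨ D) ∧ (D → ((A ⊕ C) ∨ C))   — eliminate →
≡ (¬(((A ∨ C) ∧ ¬(A ∧ C)) ∨ C) ∨ D) ∧ (D → ((A ⊕ C) ∨ C))   — expand ⊕
≡ (¬(((A ∨ C) ∧ ¬(A ∧ C)) ∨ C) ∨ D) ∧ (¬D ∨ (A ⊕ C) ∨ C)   — eliminate →
≡ (¬(((A ∨ C) ∧ ¬(A ∧ C)) ∨ C) ∨ D) ∧ (¬D ∨ ((A ∨ C) ∧ ¬(A ∧ C)) ∨ C)   — expand ⊕
≡ ((¬((A ∨ C) ∧ ¬(A ∧ C)) ∧ ¬C) ∨ D) ∧ (¬D ∨ ((A ∨ C) ∧ ¬(A ∧ C)) ∨ C)   — De Morgan
≡ (((¬(A ∨ C) ∨ ¬¬(A ∧ C)) ∧ ¬C) ∨ D) ∧ (¬D ∨ ((A ∨ C) ∧ ¬(A ∧ C)) ∨ C)   — De Morgan
≡ ((((¬A ∧ ¬C) ∨ ¬¬(A ∧ C)) ∧ ¬C) ∨ D) ∧ (¬D ∨ ((A ∨ C) ∧ ¬(A ∧ C)) ∨ C)   — De Morgan
≡ ((((¬A ∧ ¬C) ∨ (A ∧ C)) ∧ ¬C) ∨ D) ∧ (¬D ∨ ((A ∨ C) ∧ ¬(A ∧ C)) ∨ C)   — double negation
≡ ((((¬A ∧ ¬C) ∨ (A ∧ C)) ∧ ¬C) ∨ D) ∧ (¬D ∨ ((A ∨ C) ∧ (¬A ∨ ¬C)) ∨ C)   — De Morgan
≡ (¬A ∨ A ∨ D) ∧ (¬A ∨ C ∨ D) ∧ (¬C ∨ A ∨ D) ∧ (¬C ∨ C ∨ D) ∧ (¬C ∨ D) ∧ (¬D ∨ A ∨ C ∨ C) ∧ (¬D ∨ ¬A ∨ ¬C ∨ C)   — distribute ∨ over ∧
≡ (¬A ∨ C ∨ D) ∧ (¬C ∨ D) ∧ (¬D ∨ A ∨ C)   — simplify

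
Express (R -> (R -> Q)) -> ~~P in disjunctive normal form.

(R & ~Q) | P

(R -> (R -> Q)) -> ~~P
⇔ ~(R -> (R -> Q)) | ~~P   [eliminate ->]
⇔ ~(~R | (R -> Q)) | ~~P   [eliminate ->]
⇔ ~(~R | ~R | Q) | ~~P   [eliminate ->]
⇔ (~~R & ~~R & ~Q) | ~~P   [De Morgan]
⇔ (R & ~~R & ~Q) | ~~P   [double negation]
⇔ (R & R & ~Q) | ~~P   [double negation]
⇔ (R & R & ~Q) | P   [double negation]
⇔ (R & ~Q) | P   [simplify]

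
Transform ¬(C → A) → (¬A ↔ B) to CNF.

¬C ∨ A ∨ B

¬(C → A) → (¬A ↔ B)
= ¬¬(C → A) ∨ (¬A ↔ B)   — eliminate →
= ¬¬(¬C ∨ A) ∨ (¬A ↔ B)   — eliminate →
= ¬¬(¬C ∨ A) ∨ ((¬A → B) ∧ (B → ¬A))   — eliminate ↔
= ¬¬(¬C ∨ A) ∨ ((¬¬A ∨ B) ∧ (B → ¬A))   — eliminate →
= ¬¬(¬C ∨ A) ∨ ((¬¬A ∨ B) ∧ (¬B ∨ ¬A))   — eliminate →
= ¬C ∨ A ∨ ((¬¬A ∨ B) ∧ (¬B ∨ ¬A))   — double negation
= ¬C ∨ A ∨ ((A ∨ B) ∧ (¬B ∨ ¬A))   — double negation
= (¬C ∨ A ∨ A ∨ B) ∧ (¬C ∨ A ∨ ¬B ∨ ¬A)   — distribute ∨ over ∧
= ¬C ∨ A ∨ B   — simplify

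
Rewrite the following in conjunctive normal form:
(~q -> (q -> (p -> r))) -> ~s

(~q -> (q -> (p -> r))) -> ~s
≡ ~(~q -> (q -> (p -> r))) | ~s   [eliminate ->]
≡ ~(~~q | (q -> (p -> r))) | ~s   [eliminate ->]
≡ ~(~~q | ~q | (p -> r)) | ~s   [eliminate ->]
≡ ~(~~q | ~q | ~p | r) | ~s   [eliminate ->]
≡ (~~~q & ~~q & ~~p & ~r) | ~s   [De Morgan]
≡ (~q & ~~q & ~~p & ~r) | ~s   [double negation]
≡ (~q & q & ~~p & ~r) | ~s   [double negation]
≡ (~q & q & p & ~r) | ~s   [double negation]
≡ (~q | ~s) & (q | ~s) & (p | ~s) & (~r | ~s)   [distribute | over &]

(~q | ~s) & (q | ~s) & (p | ~s) & (~r | ~s)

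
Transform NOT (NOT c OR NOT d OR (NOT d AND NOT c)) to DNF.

NOT (NOT c OR NOT d OR (NOT d AND NOT c))
≡ NOT NOT c AND NOT NOT d AND NOT (NOT d AND NOT c)   — De Morgan
≡ c AND NOT NOT d AND NOT (NOT d AND NOT c)   — double negation
≡ c AND d AND NOT (NOT d AND NOT c)   — double negation
≡ c AND d AND (NOT NOT d OR NOT NOT c)   — De Morgan
≡ c AND d AND (d OR NOT NOT c)   — double negation
≡ c AND d AND (d OR c)   — double negation
≡ (c AND d AND d) OR (c AND d AND c)   — distribute AND over OR
≡ c AND d   — simplify

c AND d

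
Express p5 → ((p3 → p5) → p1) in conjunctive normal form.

p5 → ((p3 → p5) → p1)
≡ ¬p5 ∨ ((p3 → p5) → p1)   [eliminate →]
≡ ¬p5 ∨ ¬(p3 → p5) ∨ p1   [eliminate →]
≡ ¬p5 ∨ ¬(¬p3 ∨ p5) ∨ p1   [eliminate →]
≡ ¬p5 ∨ ¬¬p3 ∧ ¬p5 ∨ p1   [De Morgan]
≡ ¬p5 ∨ p3 ∧ ¬p5 ∨ p1   [double negation]
≡ (¬p5 ∨ p3 ∨ p1) ∧ (¬p5 ∨ ¬p5 ∨ p1)   [distribute ∨ over ∧]
≡ ¬p5 ∨ p1   [simplify]

¬p5 ∨ p1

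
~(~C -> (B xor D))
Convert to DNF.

(~C & ~B & ~D) | (~C & D & B)

~(~C -> (B xor D))
≡ ~(~~C | (B xor D))   (eliminate ->)
≡ ~(~~C | (B & ~D) | (~B & D))   (expand xor)
≡ ~~~C & ~(B & ~D) & ~(~B & D)   (De Morgan)
≡ ~C & ~(B & ~D) & ~(~B & D)   (double negation)
≡ ~C & (~B | ~~D) & ~(~B & D)   (De Morgan)
≡ ~C & (~B | D) & ~(~B & D)   (double negation)
≡ ~C & (~B | D) & (~~B | ~D)   (De Morgan)
≡ ~C & (~B | D) & (B | ~D)   (double negation)
≡ (~C & ~B & B) | (~C & ~B & ~D) | (~C & D & B) | (~C & D & ~D)   (distribute & over |)
≡ (~C & ~B & ~D) | (~C & D & B)   (simplify)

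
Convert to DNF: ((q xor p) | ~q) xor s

(q & ~p & ~s) | (~q & ~s) | (p & q & s)

((q xor p) | ~q) xor s
≡ (((q xor p) | ~q) & ~s) | (~((q xor p) | ~q) & s)
≡ (((q & ~p) | (~q & p) | ~q) & ~s) | (~((q xor p) | ~q) & s)
≡ (((q & ~p) | (~q & p) | ~q) & ~s) | (~((q & ~p) | (~q & p) | ~q) & s)
≡ (((q & ~p) | (~q & p) | ~q) & ~s) | (~(q & ~p) & ~(~q & p) & ~~q & s)
≡ (((q & ~p) | (~q & p) | ~q) & ~s) | ((~q | ~~p) & ~(~q & p) & ~~q & s)
≡ (((q & ~p) | (~q & p) | ~q) & ~s) | ((~q | p) & ~(~q & p) & ~~q & s)
≡ (((q & ~p) | (~q & p) | ~q) & ~s) | ((~q | p) & (~~q | ~p) & ~~q & s)
≡ (((q & ~p) | (~q & p) | ~q) & ~s) | ((~q | p) & (q | ~p) & ~~q & s)
≡ (((q & ~p) | (~q & p) | ~q) & ~s) | ((~q | p) & (q | ~p) & q & s)
≡ (q & ~p & ~s) | (~q & p & ~s) | (~q & ~s) | (~q & q & q & s) | (~q & ~p & q & s) | (p & q & q & s) | (p & ~p & q & s)
≡ (q & ~p & ~s) | (~q & ~s) | (p & q & s)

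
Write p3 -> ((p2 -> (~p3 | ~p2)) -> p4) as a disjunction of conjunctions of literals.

~p3 | (p2 & p3) | p4

p3 -> ((p2 -> (~p3 | ~p2)) -> p4)
≡ ~p3 | ((p2 -> (~p3 | ~p2)) -> p4)   — eliminate ->
≡ ~p3 | ~(p2 -> (~p3 | ~p2)) | p4   — eliminate ->
≡ ~p3 | ~(~p2 | ~p3 | ~p2) | p4   — eliminate ->
≡ ~p3 | (~~p2 & ~~p3 & ~~p2) | p4   — De Morgan
≡ ~p3 | (p2 & ~~p3 & ~~p2) | p4   — double negation
≡ ~p3 | (p2 & p3 & ~~p2) | p4   — double negation
≡ ~p3 | (p2 & p3 & p2) | p4   — double negation
≡ ~p3 | (p2 & p3) | p4   — simplify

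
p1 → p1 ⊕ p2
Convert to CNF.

p1 → p1 ⊕ p2
⇔ ¬p1 ∨ (p1 ⊕ p2)   [eliminate →]
⇔ ¬p1 ∨ (p1 ∨ p2) ∧ ¬(p1 ∧ p2)   [expand ⊕]
⇔ ¬p1 ∨ (p1 ∨ p2) ∧ (¬p1 ∨ ¬p2)   [De Morgan]
⇔ (¬p1 ∨ p1 ∨ p2) ∧ (¬p1 ∨ ¬p1 ∨ ¬p2)   [distribute ∨ over ∧]
⇔ ¬p1 ∨ ¬p2   [simplify]

¬p1 ∨ ¬p2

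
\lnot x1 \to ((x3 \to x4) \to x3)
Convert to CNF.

\lnot x1 \to ((x3 \to x4) \to x3)
≡ \lnot \lnot x1 \lor ((x3 \to x4) \to x3)
≡ \lnot \lnot x1 \lor \lnot (x3 \to x4) \lor x3
≡ \lnot \lnot x1 \lor \lnot (\lnot x3 \lor x4) \lor x3
≡ x1 \lor \lnot (\lnot x3 \lor x4) \lor x3
≡ x1 \lor (\lnot \lnot x3 \land \lnot x4) \lor x3
≡ x1 \lor (x3 \land \lnot x4) \lor x3
≡ (x1 \lor x3 \lor x3) \land (x1 \lor \lnot x4 \lor x3)
≡ x1 \lor x3

x1 \lor x3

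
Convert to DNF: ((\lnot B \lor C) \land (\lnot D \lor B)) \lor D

((\lnot B \lor C) \land (\lnot D \lor B)) \lor D
≡ (\lnot B \land \lnot D) \lor (\lnot B \land B) \lor (C \land \lnot D) \lor (C \land B) \lor D   (distribute \land over \lor)
≡ (\lnot B \land \lnot D) \lor (C \land \lnot D) \lor (C \land B) \lor D   (simplify)

(\lnot B \land \lnot D) \lor (C \land \lnot D) \lor (C \land B) \lor D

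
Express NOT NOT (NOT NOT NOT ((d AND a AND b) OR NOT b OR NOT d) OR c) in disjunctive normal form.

NOT NOT (NOT NOT NOT ((d AND a AND b) OR NOT b OR NOT d) OR c)
≡ NOT NOT NOT ((d AND a AND b) OR NOT b OR NOT d) OR c   [double negation]
≡ NOT ((d AND a AND b) OR NOT b OR NOT d) OR c   [double negation]
≡ (NOT (d AND a AND b) AND NOT NOT b AND NOT NOT d) OR c   [De Morgan]
≡ ((NOT d OR NOT a OR NOT b) AND NOT NOT b AND NOT NOT d) OR c   [De Morgan]
≡ ((NOT d OR NOT a OR NOT b) AND b AND NOT NOT d) OR c   [double negation]
≡ ((NOT d OR NOT a OR NOT b) AND b AND d) OR c   [double negation]
≡ (NOT d AND b AND d) OR (NOT a AND b AND d) OR (NOT b AND b AND d) OR c   [distribute AND over OR]
≡ (NOT a AND b AND d) OR c   [simplify]

(NOT a AND b AND d) OR c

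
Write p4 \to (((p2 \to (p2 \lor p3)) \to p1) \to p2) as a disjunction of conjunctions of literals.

p4 \to (((p2 \to (p2 \lor p3)) \to p1) \to p2)
= \lnot p4 \lor (((p2 \to (p2 \lor p3)) \to p1) \to p2)   [eliminate \to]
= \lnot p4 \lor \lnot ((p2 \to (p2 \lor p3)) \to p1) \lor p2   [eliminate \to]
= \lnot p4 \lor \lnot (\lnot (p2 \to (p2 \lor p3)) \lor p1) \lor p2   [eliminate \to]
= \lnot p4 \lor \lnot (\lnot (\lnot p2 \lor p2 \lor p3) \lor p1) \lor p2   [eliminate \to]
= \lnot p4 \lor (\lnot \lnot (\lnot p2 \lor p2 \lor p3) \land \lnot p1) \lor p2   [De Morgan]
= \lnot p4 \lor ((\lnot p2 \lor p2 \lor p3) \land \lnot p1) \lor p2   [double negation]
= \lnot p4 \lor (\lnot p2 \land \lnot p1) \lor (p2 \land \lnot p1) \lor (p3 \land \lnot p1) \lor p2   [distribute \land over \lor]
= \lnot p4 \lor (\lnot p2 \land \lnot p1) \lor (p3 \land \lnot p1) \lor p2   [simplify]

\lnot p4 \lor (\lnot p2 \land \lnot p1) \lor (p3 \land \lnot p1) \lor p2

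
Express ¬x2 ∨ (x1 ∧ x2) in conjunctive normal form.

¬x2 ∨ x1

¬x2 ∨ (x1 ∧ x2)
≡ (¬x2 ∨ x1) ∧ (¬x2 ∨ x2)   — distribute ∨ over ∧
≡ ¬x2 ∨ x1   — simplify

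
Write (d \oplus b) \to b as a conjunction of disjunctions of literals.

(d \oplus b) \to b
≡ \lnot (d \oplus b) \lor b   — eliminate \to
≡ \lnot ((d \lor b) \land \lnot (d \land b)) \lor b   — expand \oplus
≡ \lnot (d \lor b) \lor \lnot \lnot (d \land b) \lor b   — De Morgan
≡ (\lnot d \land \lnot b) \lor \lnot \lnot (d \land b) \lor b   — De Morgan
≡ (\lnot d \land \lnot b) \lor (d \land b) \lor b   — double negation
≡ (\lnot d \lor d \lor b) \land (\lnot d \lor b \lor b) \land (\lnot b \lor d \lor b) \land (\lnot b \lor b \lor b)   — distribute \lor over \land
≡ \lnot d \lor b   — simplify

\lnot d \lor b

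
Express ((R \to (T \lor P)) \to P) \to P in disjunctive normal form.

(\lnot R \land \lnot P) \lor (T \land \lnot P) \lor P

((R \to (T \lor P)) \to P) \to P
⇔ \lnot ((R \to (T \lor P)) \to P) \lor P   [eliminate \to]
⇔ \lnot (\lnot (R \to (T \lor P)) \lor P) \lor P   [eliminate \to]
⇔ \lnot (\lnot (\lnot R \lor T \lor P) \lor P) \lor P   [eliminate \to]
⇔ (\lnot \lnot (\lnot R \lor T \lor P) \land \lnot P) \lor P   [De Morgan]
⇔ ((\lnot R \lor T \lor P) \land \lnot P) \lor P   [double negation]
⇔ (\lnot R \land \lnot P) \lor (T \land \lnot P) \lor (P \land \lnot P) \lor P   [distribute \land over \lor]
⇔ (\lnot R \land \lnot P) \lor (T \land \lnot P) \lor P   [simplify]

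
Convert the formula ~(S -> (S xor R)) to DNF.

~(S -> (S xor R))
= ~(~S | (S xor R))   (eliminate ->)
= ~(~S | (S & ~R) | (~S & R))   (expand xor)
= ~~S & ~(S & ~R) & ~(~S & R)   (De Morgan)
= S & ~(S & ~R) & ~(~S & R)   (double negation)
= S & (~S | ~~R) & ~(~S & R)   (De Morgan)
= S & (~S | R) & ~(~S & R)   (double negation)
= S & (~S | R) & (~~S | ~R)   (De Morgan)
= S & (~S | R) & (S | ~R)   (double negation)
= (S & ~S & S) | (S & ~S & ~R) | (S & R & S) | (S & R & ~R)   (distribute & over |)
= S & R   (simplify)

S & R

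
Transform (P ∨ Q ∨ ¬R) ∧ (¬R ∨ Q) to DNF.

(P ∨ Q ∨ ¬R) ∧ (¬R ∨ Q)
= P ∧ ¬R ∨ P ∧ Q ∨ Q ∧ ¬R ∨ Q ∧ Q ∨ ¬R ∧ ¬R ∨ ¬R ∧ Q   — distribute ∧ over ∨
= Q ∨ ¬R   — simplify

Q ∨ ¬R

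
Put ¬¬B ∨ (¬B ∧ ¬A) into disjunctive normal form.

¬¬B ∨ (¬B ∧ ¬A)
≡ B ∨ (¬B ∧ ¬A)   — double negation

B ∨ (¬B ∧ ¬A)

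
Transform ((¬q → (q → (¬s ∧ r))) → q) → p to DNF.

((¬q → (q → (¬s ∧ r))) → q) → p
≡ ¬((¬q → (q → (¬s ∧ r))) → q) ∨ p   [eliminate →]
≡ ¬(¬(¬q → (q → (¬s ∧ r))) ∨ q) ∨ p   [eliminate →]
≡ ¬(¬(¬¬q ∨ (q → (¬s ∧ r))) ∨ q) ∨ p   [eliminate →]
≡ ¬(¬(¬¬q ∨ ¬q ∨ (¬s ∧ r)) ∨ q) ∨ p   [eliminate →]
≡ (¬¬(¬¬q ∨ ¬q ∨ (¬s ∧ r)) ∧ ¬q) ∨ p   [De Morgan]
≡ ((¬¬q ∨ ¬q ∨ (¬s ∧ r)) ∧ ¬q) ∨ p   [double negation]
≡ ((q ∨ ¬q ∨ (¬s ∧ r)) ∧ ¬q) ∨ p   [double negation]
≡ (q ∧ ¬q) ∨ (¬q ∧ ¬q) ∨ (¬s ∧ r ∧ ¬q) ∨ p   [distribute ∧ over ∨]
≡ ¬q ∨ p   [simplify]

¬q ∨ p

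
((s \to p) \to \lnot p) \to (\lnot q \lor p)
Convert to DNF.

((s \to p) \to \lnot p) \to (\lnot q \lor p)
= \lnot ((s \to p) \to \lnot p) \lor \lnot q \lor p   [eliminate \to]
= \lnot (\lnot (s \to p) \lor \lnot p) \lor \lnot q \lor p   [eliminate \to]
= \lnot (\lnot (\lnot s \lor p) \lor \lnot p) \lor \lnot q \lor p   [eliminate \to]
= (\lnot \lnot (\lnot s \lor p) \land \lnot \lnot p) \lor \lnot q \lor p   [De Morgan]
= ((\lnot s \lor p) \land \lnot \lnot p) \lor \lnot q \lor p   [double negation]
= ((\lnot s \lor p) \land p) \lor \lnot q \lor p   [double negation]
= (\lnot s \land p) \lor (p \land p) \lor \lnot q \lor p   [distribute \land over \lor]
= p \lor \lnot q   [simplify]

p \lor \lnot q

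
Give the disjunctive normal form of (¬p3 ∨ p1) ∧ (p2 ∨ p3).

(¬p3 ∨ p1) ∧ (p2 ∨ p3)
= (¬p3 ∧ p2) ∨ (¬p3 ∧ p3) ∨ (p1 ∧ p2) ∨ (p1 ∧ p3)
= (¬p3 ∧ p2) ∨ (p1 ∧ p2) ∨ (p1 ∧ p3)

(¬p3 ∧ p2) ∨ (p1 ∧ p2) ∨ (p1 ∧ p3)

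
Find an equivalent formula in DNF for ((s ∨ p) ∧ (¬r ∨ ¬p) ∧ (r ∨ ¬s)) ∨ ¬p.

(p ∧ ¬r ∧ ¬s) ∨ ¬p

((s ∨ p) ∧ (¬r ∨ ¬p) ∧ (r ∨ ¬s)) ∨ ¬p
⇔ (s ∧ ¬r ∧ r) ∨ (s ∧ ¬r ∧ ¬s) ∨ (s ∧ ¬p ∧ r) ∨ (s ∧ ¬p ∧ ¬s) ∨ (p ∧ ¬r ∧ r) ∨ (p ∧ ¬r ∧ ¬s) ∨ (p ∧ ¬p ∧ r) ∨ (p ∧ ¬p ∧ ¬s) ∨ ¬p   — distribute ∧ over ∨
⇔ (p ∧ ¬r ∧ ¬s) ∨ ¬p   — simplify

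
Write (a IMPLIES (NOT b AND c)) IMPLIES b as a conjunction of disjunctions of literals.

(a OR b) AND (b OR NOT c)

(a IMPLIES (NOT b AND c)) IMPLIES b
≡ NOT (a IMPLIES (NOT b AND c)) OR b   [eliminate IMPLIES]
≡ NOT (NOT a OR (NOT b AND c)) OR b   [eliminate IMPLIES]
≡ (NOT NOT a AND NOT (NOT b AND c)) OR b   [De Morgan]
≡ (a AND NOT (NOT b AND c)) OR b   [double negation]
≡ (a AND (NOT NOT b OR NOT c)) OR b   [De Morgan]
≡ (a AND (b OR NOT c)) OR b   [double negation]
≡ (a OR b) AND (b OR NOT c OR b)   [distribute OR over AND]
≡ (a OR b) AND (b OR NOT c)   [simplify]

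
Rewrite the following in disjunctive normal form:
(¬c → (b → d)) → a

(¬c → (b → d)) → a
⇔ ¬(¬c → (b → d)) ∨ a   [eliminate →]
⇔ ¬(¬¬c ∨ (b → d)) ∨ a   [eliminate →]
⇔ ¬(¬¬c ∨ ¬b ∨ d) ∨ a   [eliminate →]
⇔ (¬¬¬c ∧ ¬¬b ∧ ¬d) ∨ a   [De Morgan]
⇔ (¬c ∧ ¬¬b ∧ ¬d) ∨ a   [double negation]
⇔ (¬c ∧ b ∧ ¬d) ∨ a   [double negation]

(¬c ∧ b ∧ ¬d) ∨ a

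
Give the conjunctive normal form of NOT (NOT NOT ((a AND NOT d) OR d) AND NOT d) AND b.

NOT (NOT NOT ((a AND NOT d) OR d) AND NOT d) AND b
= (NOT NOT NOT ((a AND NOT d) OR d) OR NOT NOT d) AND b   [De Morgan]
= (NOT ((a AND NOT d) OR d) OR NOT NOT d) AND b   [double negation]
= ((NOT (a AND NOT d) AND NOT d) OR NOT NOT d) AND b   [De Morgan]
= (((NOT a OR NOT NOT d) AND NOT d) OR NOT NOT d) AND b   [De Morgan]
= (((NOT a OR d) AND NOT d) OR NOT NOT d) AND b   [double negation]
= (((NOT a OR d) AND NOT d) OR d) AND b   [double negation]
= (NOT a OR d OR d) AND (NOT d OR d) AND b   [distribute OR over AND]
= (NOT a OR d) AND b   [simplify]

(NOT a OR d) AND b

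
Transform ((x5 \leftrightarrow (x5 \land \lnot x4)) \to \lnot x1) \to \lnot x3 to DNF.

(\lnot x5 \land x1) \lor (x5 \land \lnot x4 \land x1) \lor \lnot x3

((x5 \leftrightarrow (x5 \land \lnot x4)) \to \lnot x1) \to \lnot x3
= \lnot ((x5 \leftrightarrow (x5 \land \lnot x4)) \to \lnot x1) \lor \lnot x3   [eliminate \to]
= \lnot (\lnot (x5 \leftrightarrow (x5 \land \lnot x4)) \lor \lnot x1) \lor \lnot x3   [eliminate \to]
= \lnot (\lnot ((x5 \to (x5 \land \lnot x4)) \land ((x5 \land \lnot x4) \to x5)) \lor \lnot x1) \lor \lnot x3   [eliminate \leftrightarrow]
= \lnot (\lnot ((\lnot x5 \lor (x5 \land \lnot x4)) \land ((x5 \land \lnot x4) \to x5)) \lor \lnot x1) \lor \lnot x3   [eliminate \to]
= \lnot (\lnot ((\lnot x5 \lor (x5 \land \lnot x4)) \land (\lnot (x5 \land \lnot x4) \lor x5)) \lor \lnot x1) \lor \lnot x3   [eliminate \to]
= (\lnot \lnot ((\lnot x5 \lor (x5 \land \lnot x4)) \land (\lnot (x5 \land \lnot x4) \lor x5)) \land \lnot \lnot x1) \lor \lnot x3   [De Morgan]
= ((\lnot x5 \lor (x5 \land \lnot x4)) \land (\lnot (x5 \land \lnot x4) \lor x5) \land \lnot \lnot x1) \lor \lnot x3   [double negation]
= ((\lnot x5 \lor (x5 \land \lnot x4)) \land (\lnot x5 \lor \lnot \lnot x4 \lor x5) \land \lnot \lnot x1) \lor \lnot x3   [De Morgan]
= ((\lnot x5 \lor (x5 \land \lnot x4)) \land (\lnot x5 \lor x4 \lor x5) \land \lnot \lnot x1) \lor \lnot x3   [double negation]
= ((\lnot x5 \lor (x5 \land \lnot x4)) \land (\lnot x5 \lor x4 \lor x5) \land x1) \lor \lnot x3   [double negation]
= (\lnot x5 \land \lnot x5 \land x1) \lor (\lnot x5 \land x4 \land x1) \lor (\lnot x5 \land x5 \land x1) \lor (x5 \land \lnot x4 \land \lnot x5 \land x1) \lor (x5 \land \lnot x4 \land x4 \land x1) \lor (x5 \land \lnot x4 \land x5 \land x1) \lor \lnot x3   [distribute \land over \lor]
= (\lnot x5 \land x1) \lor (x5 \land \lnot x4 \land x1) \lor \lnot x3   [simplify]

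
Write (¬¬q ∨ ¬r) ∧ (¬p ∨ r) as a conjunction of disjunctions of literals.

(¬¬q ∨ ¬r) ∧ (¬p ∨ r)
≡ (q ∨ ¬r) ∧ (¬p ∨ r)

(q ∨ ¬r) ∧ (¬p ∨ r)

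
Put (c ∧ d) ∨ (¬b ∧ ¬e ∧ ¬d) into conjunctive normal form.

(c ∧ d) ∨ (¬b ∧ ¬e ∧ ¬d)
≡ (c ∨ ¬b) ∧ (c ∨ ¬e) ∧ (c ∨ ¬d) ∧ (d ∨ ¬b) ∧ (d ∨ ¬e) ∧ (d ∨ ¬d)   — distribute ∨ over ∧
≡ (c ∨ ¬b) ∧ (c ∨ ¬e) ∧ (c ∨ ¬d) ∧ (d ∨ ¬b) ∧ (d ∨ ¬e)   — simplify

(c ∨ ¬b) ∧ (c ∨ ¬e) ∧ (c ∨ ¬d) ∧ (d ∨ ¬b) ∧ (d ∨ ¬e)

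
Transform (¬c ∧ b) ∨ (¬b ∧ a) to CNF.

(¬c ∨ ¬b) ∧ (¬c ∨ a) ∧ (b ∨ a)

(¬c ∧ b) ∨ (¬b ∧ a)
≡ (¬c ∨ ¬b) ∧ (¬c ∨ a) ∧ (b ∨ ¬b) ∧ (b ∨ a)   [distribute ∨ over ∧]
≡ (¬c ∨ ¬b) ∧ (¬c ∨ a) ∧ (b ∨ a)   [simplify]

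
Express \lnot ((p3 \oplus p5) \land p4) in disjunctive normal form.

\lnot ((p3 \oplus p5) \land p4)
⇔ \lnot (((p3 \land \lnot p5) \lor (\lnot p3 \land p5)) \land p4)   [expand \oplus]
⇔ \lnot ((p3 \land \lnot p5) \lor (\lnot p3 \land p5)) \lor \lnot p4   [De Morgan]
⇔ (\lnot (p3 \land \lnot p5) \land \lnot (\lnot p3 \land p5)) \lor \lnot p4   [De Morgan]
⇔ ((\lnot p3 \lor \lnot \lnot p5) \land \lnot (\lnot p3 \land p5)) \lor \lnot p4   [De Morgan]
⇔ ((\lnot p3 \lor p5) \land \lnot (\lnot p3 \land p5)) \lor \lnot p4   [double negation]
⇔ ((\lnot p3 \lor p5) \land (\lnot \lnot p3 \lor \lnot p5)) \lor \lnot p4   [De Morgan]
⇔ ((\lnot p3 \lor p5) \land (p3 \lor \lnot p5)) \lor \lnot p4   [double negation]
⇔ (\lnot p3 \land p3) \lor (\lnot p3 \land \lnot p5) \lor (p5 \land p3) \lor (p5 \land \lnot p5) \lor \lnot p4   [distribute \land over \lor]
⇔ (\lnot p3 \land \lnot p5) \lor (p5 \land p3) \lor \lnot p4   [simplify]

(\lnot p3 \land \lnot p5) \lor (p5 \land p3) \lor \lnot p4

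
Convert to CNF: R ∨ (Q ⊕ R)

R ∨ (Q ⊕ R)
⇔ R ∨ ((Q ∨ R) ∧ ¬(Q ∧ R))   — expand ⊕
⇔ R ∨ ((Q ∨ R) ∧ (¬Q ∨ ¬R))   — De Morgan
⇔ (R ∨ Q ∨ R) ∧ (R ∨ ¬Q ∨ ¬R)   — distribute ∨ over ∧
⇔ R ∨ Q   — simplify

R ∨ Q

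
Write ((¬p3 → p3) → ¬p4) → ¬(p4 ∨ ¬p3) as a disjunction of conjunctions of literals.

((¬p3 → p3) → ¬p4) → ¬(p4 ∨ ¬p3)
⇔ ¬((¬p3 → p3) → ¬p4) ∨ ¬(p4 ∨ ¬p3)   — eliminate →
⇔ ¬(¬(¬p3 → p3) ∨ ¬p4) ∨ ¬(p4 ∨ ¬p3)   — eliminate →
⇔ ¬(¬(¬¬p3 ∨ p3) ∨ ¬p4) ∨ ¬(p4 ∨ ¬p3)   — eliminate →
⇔ ¬¬(¬¬p3 ∨ p3) ∧ ¬¬p4 ∨ ¬(p4 ∨ ¬p3)   — De Morgan
⇔ (¬¬p3 ∨ p3) ∧ ¬¬p4 ∨ ¬(p4 ∨ ¬p3)   — double negation
⇔ (p3 ∨ p3) ∧ ¬¬p4 ∨ ¬(p4 ∨ ¬p3)   — double negation
⇔ (p3 ∨ p3) ∧ p4 ∨ ¬(p4 ∨ ¬p3)   — double negation
⇔ (p3 ∨ p3) ∧ p4 ∨ ¬p4 ∧ ¬¬p3   — De Morgan
⇔ (p3 ∨ p3) ∧ p4 ∨ ¬p4 ∧ p3   — double negation
⇔ p3 ∧ p4 ∨ p3 ∧ p4 ∨ ¬p4 ∧ p3   — distribute ∧ over ∨
⇔ p3 ∧ p4 ∨ ¬p4 ∧ p3   — simplify

p3 ∧ p4 ∨ ¬p4 ∧ p3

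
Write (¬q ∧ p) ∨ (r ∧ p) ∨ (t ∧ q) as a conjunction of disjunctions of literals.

(¬q ∨ r ∨ t) ∧ (p ∨ t) ∧ (p ∨ q)

(¬q ∧ p) ∨ (r ∧ p) ∨ (t ∧ q)
≡ (¬q ∨ r ∨ t) ∧ (¬q ∨ r ∨ q) ∧ (¬q ∨ p ∨ t) ∧ (¬q ∨ p ∨ q) ∧ (p ∨ r ∨ t) ∧ (p ∨ r ∨ q) ∧ (p ∨ p ∨ t) ∧ (p ∨ p ∨ q)   — distribute ∨ over ∧
≡ (¬q ∨ r ∨ t) ∧ (p ∨ t) ∧ (p ∨ q)   — simplify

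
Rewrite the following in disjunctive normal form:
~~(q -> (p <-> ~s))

~~(q -> (p <-> ~s))
≡ ~~(~q | (p <-> ~s))   [eliminate ->]
≡ ~~(~q | ((p -> ~s) & (~s -> p)))   [eliminate <->]
≡ ~~(~q | ((~p | ~s) & (~s -> p)))   [eliminate ->]
≡ ~~(~q | ((~p | ~s) & (~~s | p)))   [eliminate ->]
≡ ~q | ((~p | ~s) & (~~s | p))   [double negation]
≡ ~q | ((~p | ~s) & (s | p))   [double negation]
≡ ~q | (~p & s) | (~p & p) | (~s & s) | (~s & p)   [distribute & over |]
≡ ~q | (~p & s) | (~s & p)   [simplify]

~q | (~p & s) | (~s & p)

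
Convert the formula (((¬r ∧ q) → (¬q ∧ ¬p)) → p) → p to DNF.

(((¬r ∧ q) → (¬q ∧ ¬p)) → p) → p
≡ ¬(((¬r ∧ q) → (¬q ∧ ¬p)) → p) ∨ p   [eliminate →]
≡ ¬(¬((¬r ∧ q) → (¬q ∧ ¬p)) ∨ p) ∨ p   [eliminate →]
≡ ¬(¬(¬(¬r ∧ q) ∨ (¬q ∧ ¬p)) ∨ p) ∨ p   [eliminate →]
≡ (¬¬(¬(¬r ∧ q) ∨ (¬q ∧ ¬p)) ∧ ¬p) ∨ p   [De Morgan]
≡ ((¬(¬r ∧ q) ∨ (¬q ∧ ¬p)) ∧ ¬p) ∨ p   [double negation]
≡ ((¬¬r ∨ ¬q ∨ (¬q ∧ ¬p)) ∧ ¬p) ∨ p   [De Morgan]
≡ ((r ∨ ¬q ∨ (¬q ∧ ¬p)) ∧ ¬p) ∨ p   [double negation]
≡ (r ∧ ¬p) ∨ (¬q ∧ ¬p) ∨ (¬q ∧ ¬p ∧ ¬p) ∨ p   [distribute ∧ over ∨]
≡ (r ∧ ¬p) ∨ (¬q ∧ ¬p) ∨ p   [simplify]

(r ∧ ¬p) ∨ (¬q ∧ ¬p) ∨ p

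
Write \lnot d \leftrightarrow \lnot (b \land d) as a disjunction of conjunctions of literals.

\lnot d \leftrightarrow \lnot (b \land d)
= (\lnot d \to \lnot (b \land d)) \land (\lnot (b \land d) \to \lnot d)   [eliminate \leftrightarrow]
= (\lnot \lnot d \lor \lnot (b \land d)) \land (\lnot (b \land d) \to \lnot d)   [eliminate \to]
= (\lnot \lnot d \lor \lnot (b \land d)) \land (\lnot \lnot (b \land d) \lor \lnot d)   [eliminate \to]
= (d \lor \lnot (b \land d)) \land (\lnot \lnot (b \land d) \lor \lnot d)   [double negation]
= (d \lor \lnot b \lor \lnot d) \land (\lnot \lnot (b \land d) \lor \lnot d)   [De Morgan]
= (d \lor \lnot b \lor \lnot d) \land ((b \land d) \lor \lnot d)   [double negation]
= (d \land b \land d) \lor (d \land \lnot d) \lor (\lnot b \land b \land d) \lor (\lnot b \land \lnot d) \lor (\lnot d \land b \land d) \lor (\lnot d \land \lnot d)   [distribute \land over \lor]
= (d \land b) \lor \lnot d   [simplify]

(d \land b) \lor \lnot d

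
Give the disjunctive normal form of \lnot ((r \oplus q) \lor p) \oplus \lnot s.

\lnot r \land \lnot q \land \lnot p \land s \lor q \land r \land \lnot p \land s \lor r \land \lnot q \land \lnot s \lor \lnot r \land q \land \lnot s \lor p \land \lnot s

\lnot ((r \oplus q) \lor p) \oplus \lnot s
⇔ \lnot ((r \oplus q) \lor p) \land \lnot \lnot s \lor \lnot \lnot ((r \oplus q) \lor p) \land \lnot s   (expand \oplus)
⇔ \lnot (r \land \lnot q \lor \lnot r \land q \lor p) \land \lnot \lnot s \lor \lnot \lnot ((r \oplus q) \lor p) \land \lnot s   (expand \oplus)
⇔ \lnot (r \land \lnot q \lor \lnot r \land q \lor p) \land \lnot \lnot s \lor \lnot \lnot (r \land \lnot q \lor \lnot r \land q \lor p) \land \lnot s   (expand \oplus)
⇔ \lnot (r \land \lnot q) \land \lnot (\lnot r \land q) \land \lnot p \land \lnot \lnot s \lor \lnot \lnot (r \land \lnot q \lor \lnot r \land q \lor p) \land \lnot s   (De Morgan)
⇔ (\lnot r \lor \lnot \lnot q) \land \lnot (\lnot r \land q) \land \lnot p \land \lnot \lnot s \lor \lnot \lnot (r \land \lnot q \lor \lnot r \land q \lor p) \land \lnot s   (De Morgan)
⇔ (\lnot r \lor q) \land \lnot (\lnot r \land q) \land \lnot p \land \lnot \lnot s \lor \lnot \lnot (r \land \lnot q \lor \lnot r \land q \lor p) \land \lnot s   (double negation)
⇔ (\lnot r \lor q) \land (\lnot \lnot r \lor \lnot q) \land \lnot p \land \lnot \lnot s \lor \lnot \lnot (r \land \lnot q \lor \lnot r \land q \lor p) \land \lnot s   (De Morgan)
⇔ (\lnot r \lor q) \land (r \lor \lnot q) \land \lnot p \land \lnot \lnot s \lor \lnot \lnot (r \land \lnot q \lor \lnot r \land q \lor p) \land \lnot s   (double negation)
⇔ (\lnot r \lor q) \land (r \lor \lnot q) \land \lnot p \land s \lor \lnot \lnot (r \land \lnot q \lor \lnot r \land q \lor p) \land \lnot s   (double negation)
⇔ (\lnot r \lor q) \land (r \lor \lnot q) \land \lnot p \land s \lor (r \land \lnot q \lor \lnot r \land q \lor p) \land \lnot s   (double negation)
⇔ \lnot r \land r \land \lnot p \land s \lor \lnot r \land \lnot q \land \lnot p \land s \lor q \land r \land \lnot p \land s \lor q \land \lnot q \land \lnot p \land s \lor r \land \lnot q \land \lnot s \lor \lnot r \land q \land \lnot s \lor p \land \lnot s   (distribute \land over \lor)
⇔ \lnot r \land \lnot q \land \lnot p \land s \lor q \land r \land \lnot p \land s \lor r \land \lnot q \land \lnot s \lor \lnot r \land q \land \lnot s \lor p \land \lnot s   (simplify)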